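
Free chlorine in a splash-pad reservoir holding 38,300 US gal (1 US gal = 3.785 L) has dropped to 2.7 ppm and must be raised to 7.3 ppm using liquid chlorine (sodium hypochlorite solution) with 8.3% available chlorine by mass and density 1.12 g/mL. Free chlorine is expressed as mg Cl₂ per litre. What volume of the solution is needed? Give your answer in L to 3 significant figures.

Volume: 38,300 US gal × 3.785 L/gal = 144,966 L.
Chlorine deficit: 7.3 − 2.7 = 4.6 ppm = 4.6 mg/L as Cl₂.
Cl₂ equivalent needed: 4.6 mg/L × 144,966 L = 666,800 mg = 666.8 g.
Product at 8.3% available chlorine: 666.8 / 0.083 = 8034 g.
Volume at density 1.12 g/mL: 8034 g ÷ 1.12 g/mL = 7173 mL.

7.17 L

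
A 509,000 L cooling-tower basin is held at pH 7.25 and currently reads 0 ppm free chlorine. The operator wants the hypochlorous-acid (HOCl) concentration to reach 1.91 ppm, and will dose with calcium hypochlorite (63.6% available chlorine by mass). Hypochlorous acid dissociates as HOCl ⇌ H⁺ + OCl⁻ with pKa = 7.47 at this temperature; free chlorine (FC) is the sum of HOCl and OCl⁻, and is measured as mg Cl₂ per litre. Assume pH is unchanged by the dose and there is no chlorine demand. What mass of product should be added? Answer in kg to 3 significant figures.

2.45 kg

[OCl⁻]/[HOCl] = 10^(pH − pKa) = 10^(7.25 − 7.47) = 0.6026; fraction as HOCl = 1/(1 + 0.6026) = 0.624.
Free chlorine required for 1.91 ppm HOCl: 1.91 / 0.624 = 3.061 ppm.
FC to add: 3.061 − 0 = 3.061 mg/L as Cl₂.
Cl₂ equivalent: 3.061 mg/L × 509,000 L = 1558 g.
Product at 63.6% available Cl: 1558 / 0.636 = 2450 g.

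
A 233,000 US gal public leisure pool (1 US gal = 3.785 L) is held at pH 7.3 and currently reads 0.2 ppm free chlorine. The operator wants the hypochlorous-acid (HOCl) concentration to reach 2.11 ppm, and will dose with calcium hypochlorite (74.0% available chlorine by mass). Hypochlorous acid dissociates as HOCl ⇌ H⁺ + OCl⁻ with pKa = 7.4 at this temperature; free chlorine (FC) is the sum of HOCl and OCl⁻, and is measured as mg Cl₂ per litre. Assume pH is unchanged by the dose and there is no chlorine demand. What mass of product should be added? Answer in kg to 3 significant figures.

Volume: 233,000 US gal × 3.785 L/gal = 881,905 L.
[OCl⁻]/[HOCl] = 10^(pH − pKa) = 10^(7.3 − 7.4) = 0.7943; fraction as HOCl = 1/(1 + 0.7943) = 0.5573.
Free chlorine required for 2.11 ppm HOCl: 2.11 / 0.5573 = 3.786 ppm.
FC to add: 3.786 − 0.2 = 3.586 mg/L as Cl₂.
Cl₂ equivalent: 3.586 mg/L × 881,905 L = 3163 g.
Product at 74.0% available Cl: 3163 / 0.74 = 4274 g.

4.27 kg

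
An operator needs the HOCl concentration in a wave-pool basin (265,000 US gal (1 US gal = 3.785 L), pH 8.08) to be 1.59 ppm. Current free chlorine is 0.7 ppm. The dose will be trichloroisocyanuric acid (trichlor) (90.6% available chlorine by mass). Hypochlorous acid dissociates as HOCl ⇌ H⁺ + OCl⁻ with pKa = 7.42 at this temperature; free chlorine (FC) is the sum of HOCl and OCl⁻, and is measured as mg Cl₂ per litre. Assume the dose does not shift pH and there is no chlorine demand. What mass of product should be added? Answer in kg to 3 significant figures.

9.03 kg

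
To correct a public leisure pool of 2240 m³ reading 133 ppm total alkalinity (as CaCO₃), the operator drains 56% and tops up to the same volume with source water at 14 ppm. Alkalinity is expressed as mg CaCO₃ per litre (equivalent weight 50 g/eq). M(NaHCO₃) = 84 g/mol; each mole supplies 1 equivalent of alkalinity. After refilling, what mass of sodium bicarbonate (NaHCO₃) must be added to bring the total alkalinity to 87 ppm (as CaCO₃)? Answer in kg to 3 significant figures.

77.7 kg

Volume: 2240 m³ = 2,240,000 L.
After draining 56% and refilling: 133 × 0.44 + 14 × 0.56 = 66.36 ppm.
Deficit to target: 87 − 66.36 = 20.64 mg/L.
As CaCO₃: 20.64 mg/L × 2,240,000 L = 46,230 g; ÷ 50 g/eq ÷ 1 = 924.7 mol NaHCO₃.
Mass: 924.7 × 84 = 77,670 g.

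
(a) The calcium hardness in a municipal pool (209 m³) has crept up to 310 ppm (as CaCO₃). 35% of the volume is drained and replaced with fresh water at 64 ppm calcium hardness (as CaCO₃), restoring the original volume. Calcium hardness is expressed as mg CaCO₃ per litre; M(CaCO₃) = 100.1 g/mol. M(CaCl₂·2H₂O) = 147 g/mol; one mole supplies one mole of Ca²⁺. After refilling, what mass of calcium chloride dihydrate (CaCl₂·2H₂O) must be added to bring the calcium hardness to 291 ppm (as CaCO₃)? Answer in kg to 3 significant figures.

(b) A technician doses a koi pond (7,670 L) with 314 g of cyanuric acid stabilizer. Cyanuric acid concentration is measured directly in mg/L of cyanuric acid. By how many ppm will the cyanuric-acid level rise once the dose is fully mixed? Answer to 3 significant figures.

(a) Volume: 209 m³ = 209,000 L.
(a) After draining 35% and refilling: 310 × 0.65 + 64 × 0.35 = 223.9 ppm.
(a) Deficit to target: 291 − 223.9 = 67.1 mg/L.
(a) As CaCO₃: 67.1 mg/L × 209,000 L = 14,020 g; ÷ 100.1 = 140.1 mol Ca²⁺.
(a) Mass: 140.1 × 147 = 20,590 g.

(b) Rise: 314 g / 7,670 L × 1000 = 40.94 mg/L.

(a) 20.6 kg; (b) 40.9 ppm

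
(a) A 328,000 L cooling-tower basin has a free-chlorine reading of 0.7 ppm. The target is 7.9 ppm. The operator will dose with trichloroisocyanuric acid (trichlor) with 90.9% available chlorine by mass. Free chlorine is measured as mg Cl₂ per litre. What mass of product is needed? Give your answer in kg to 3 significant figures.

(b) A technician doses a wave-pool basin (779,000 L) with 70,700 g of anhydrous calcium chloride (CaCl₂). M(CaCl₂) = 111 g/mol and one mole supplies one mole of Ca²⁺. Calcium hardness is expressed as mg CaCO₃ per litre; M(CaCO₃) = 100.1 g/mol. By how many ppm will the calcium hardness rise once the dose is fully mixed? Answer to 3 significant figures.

(a) 2.60 kg; (b) 81.8 ppm

(a) Chlorine deficit: 7.9 − 0.7 = 7.2 ppm = 7.2 mg/L as Cl₂.
(a) Cl₂ equivalent needed: 7.2 mg/L × 328,000 L = 2,362,000 mg = 2362 g.
(a) Product at 90.9% available chlorine: 2362 / 0.909 = 2598 g.

(b) Moles of Ca²⁺: 70,700 g ÷ 111 g/mol = 636.9 mol.
(b) As CaCO₃: 636.9 mol × 100.1 g/mol = 63,760 g.
(b) Rise: 63,760 g / 779,000 L × 1000 = 81.85 mg/L.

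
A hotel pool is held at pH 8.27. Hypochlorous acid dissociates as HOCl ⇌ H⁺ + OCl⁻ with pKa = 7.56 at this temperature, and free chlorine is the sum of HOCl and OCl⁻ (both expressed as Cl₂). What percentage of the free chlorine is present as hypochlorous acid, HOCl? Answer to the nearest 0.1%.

[OCl⁻]/[HOCl] = 10^(pH − pKa) = 10^(8.27 − 7.56) = 10^0.71 = 5.129.
Fraction as HOCl = 1 / (1 + 5.129) = 0.1632.

16.3%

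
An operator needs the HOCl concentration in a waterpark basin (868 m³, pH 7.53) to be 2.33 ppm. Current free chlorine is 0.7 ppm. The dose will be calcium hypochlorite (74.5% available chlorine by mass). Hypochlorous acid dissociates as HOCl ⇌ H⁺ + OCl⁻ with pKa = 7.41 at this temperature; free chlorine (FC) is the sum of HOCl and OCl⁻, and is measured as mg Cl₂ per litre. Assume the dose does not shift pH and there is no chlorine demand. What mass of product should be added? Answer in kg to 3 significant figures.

5.48 kg

Volume: 868 m³ = 868,000 L.
[OCl⁻]/[HOCl] = 10^(pH − pKa) = 10^(7.53 − 7.41) = 1.318; fraction as HOCl = 1/(1 + 1.318) = 0.4314.
Free chlorine required for 2.33 ppm HOCl: 2.33 / 0.4314 = 5.402 ppm.
FC to add: 5.402 − 0.7 = 4.702 mg/L as Cl₂.
Cl₂ equivalent: 4.702 mg/L × 868,000 L = 4081 g.
Product at 74.5% available Cl: 4081 / 0.745 = 5478 g.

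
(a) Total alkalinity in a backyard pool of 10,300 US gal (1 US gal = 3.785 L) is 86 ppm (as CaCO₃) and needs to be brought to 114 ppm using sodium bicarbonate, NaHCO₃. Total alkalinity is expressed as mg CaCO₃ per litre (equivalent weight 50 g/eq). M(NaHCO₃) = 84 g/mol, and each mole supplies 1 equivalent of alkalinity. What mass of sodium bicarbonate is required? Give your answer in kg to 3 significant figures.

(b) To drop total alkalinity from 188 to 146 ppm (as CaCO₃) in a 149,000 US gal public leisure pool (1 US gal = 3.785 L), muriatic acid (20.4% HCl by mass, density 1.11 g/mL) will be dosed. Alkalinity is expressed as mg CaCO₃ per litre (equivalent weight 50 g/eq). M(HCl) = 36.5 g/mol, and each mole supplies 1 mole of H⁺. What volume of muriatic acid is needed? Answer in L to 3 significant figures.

(a) 1.83 kg; (b) 76.4 L

(a) Volume: 10,300 US gal × 3.785 L/gal = 38,986 L.
(a) Alkalinity to add: (114 − 86) = 28 mg/L as CaCO₃ × 38,986 L = 1092 g as CaCO₃.
(a) Equivalents: 1092 g ÷ 50 g/eq = 21.83 eq.
(a) NaHCO₃ supplies 1 eq per mole → 21.83 mol.
(a) Mass: 21.83 mol × 84 g/mol = 1834 g.

(b) Volume: 149,000 US gal × 3.785 L/gal = 563,965 L.
(b) Alkalinity to neutralize: (188 − 146) = 42 mg/L as CaCO₃ × 563,965 L = 23,690 g as CaCO₃.
(b) Equivalents of H⁺ required: 23,690 ÷ 50 g/eq = 473.7 eq = 473.7 mol HCl.
(b) Mass of HCl: 473.7 × 36.5 = 17,290 g.
(b) Mass of 20.4% solution: 17,290 / 0.204 = 84,760 g.
(b) Volume: 84,760 g ÷ 1.11 g/mL = 76,360 mL.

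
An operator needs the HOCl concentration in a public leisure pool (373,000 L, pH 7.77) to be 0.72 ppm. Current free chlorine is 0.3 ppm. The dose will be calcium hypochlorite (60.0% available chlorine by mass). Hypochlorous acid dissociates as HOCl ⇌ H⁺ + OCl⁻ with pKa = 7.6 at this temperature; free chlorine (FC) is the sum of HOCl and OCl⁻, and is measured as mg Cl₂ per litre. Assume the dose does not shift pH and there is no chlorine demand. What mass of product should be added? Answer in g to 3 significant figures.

923 g

[OCl⁻]/[HOCl] = 10^(pH − pKa) = 10^(7.77 − 7.6) = 1.479; fraction as HOCl = 1/(1 + 1.479) = 0.4034.
Free chlorine required for 0.72 ppm HOCl: 0.72 / 0.4034 = 1.785 ppm.
FC to add: 1.785 − 0.3 = 1.485 mg/L as Cl₂.
Cl₂ equivalent: 1.485 mg/L × 373,000 L = 553.9 g.
Product at 60.0% available Cl: 553.9 / 0.6 = 923.1 g.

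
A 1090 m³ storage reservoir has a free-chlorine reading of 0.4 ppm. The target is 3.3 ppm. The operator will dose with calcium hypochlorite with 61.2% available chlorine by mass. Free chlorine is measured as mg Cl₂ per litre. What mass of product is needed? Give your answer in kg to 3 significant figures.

Volume: 1090 m³ = 1,090,000 L.
Chlorine deficit: 3.3 − 0.4 = 2.9 ppm = 2.9 mg/L as Cl₂.
Cl₂ equivalent needed: 2.9 mg/L × 1,090,000 L = 3,161,000 mg = 3161 g.
Product at 61.2% available chlorine: 3161 / 0.612 = 5165 g.

5.17 kg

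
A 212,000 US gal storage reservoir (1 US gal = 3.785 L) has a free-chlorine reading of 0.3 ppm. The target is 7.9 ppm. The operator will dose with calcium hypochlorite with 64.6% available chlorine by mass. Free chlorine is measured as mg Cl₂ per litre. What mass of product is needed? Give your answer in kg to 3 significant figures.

9.44 kg

Volume: 212,000 US gal × 3.785 L/gal = 802,420 L.
Chlorine deficit: 7.9 − 0.3 = 7.6 ppm = 7.6 mg/L as Cl₂.
Cl₂ equivalent needed: 7.6 mg/L × 802,420 L = 6,098,000 mg = 6098 g.
Product at 64.6% available chlorine: 6098 / 0.646 = 9440 g.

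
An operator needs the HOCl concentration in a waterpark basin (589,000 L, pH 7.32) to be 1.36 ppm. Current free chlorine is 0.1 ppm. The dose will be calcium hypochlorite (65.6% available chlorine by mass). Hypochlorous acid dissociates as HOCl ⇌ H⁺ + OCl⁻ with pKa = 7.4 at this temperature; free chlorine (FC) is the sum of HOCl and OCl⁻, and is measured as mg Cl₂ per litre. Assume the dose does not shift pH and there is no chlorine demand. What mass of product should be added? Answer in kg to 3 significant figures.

2.15 kg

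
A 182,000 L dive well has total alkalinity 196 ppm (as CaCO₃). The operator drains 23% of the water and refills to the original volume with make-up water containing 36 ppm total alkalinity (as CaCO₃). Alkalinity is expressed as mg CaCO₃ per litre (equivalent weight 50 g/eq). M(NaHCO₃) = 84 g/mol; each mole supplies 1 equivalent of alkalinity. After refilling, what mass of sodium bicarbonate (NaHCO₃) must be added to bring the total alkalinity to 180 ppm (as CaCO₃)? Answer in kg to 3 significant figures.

After draining 23% and refilling: 196 × 0.77 + 36 × 0.23 = 159.2 ppm.
Deficit to target: 180 − 159.2 = 20.8 mg/L.
As CaCO₃: 20.8 mg/L × 182,000 L = 3786 g; ÷ 50 g/eq ÷ 1 = 75.71 mol NaHCO₃.
Mass: 75.71 × 84 = 6360 g.

6.36 kg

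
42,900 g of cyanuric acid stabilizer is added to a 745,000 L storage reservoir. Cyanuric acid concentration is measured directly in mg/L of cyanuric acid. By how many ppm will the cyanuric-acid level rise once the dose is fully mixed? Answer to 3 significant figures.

57.6 ppm

Rise: 42,900 g / 745,000 L × 1000 = 57.58 mg/L.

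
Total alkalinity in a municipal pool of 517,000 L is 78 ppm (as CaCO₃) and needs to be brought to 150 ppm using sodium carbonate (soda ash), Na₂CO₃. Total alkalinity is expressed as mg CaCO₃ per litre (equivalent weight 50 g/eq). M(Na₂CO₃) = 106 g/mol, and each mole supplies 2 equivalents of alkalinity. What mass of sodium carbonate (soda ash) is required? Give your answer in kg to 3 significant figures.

39.5 kg

Alkalinity to add: (150 − 78) = 72 mg/L as CaCO₃ × 517,000 L = 37,220 g as CaCO₃.
Equivalents: 37,220 g ÷ 50 g/eq = 744.5 eq.
Each mole of Na₂CO₃ supplies 2 eq, so 744.5 / 2 = 372.2 mol.
Mass: 372.2 mol × 106 g/mol = 39,460 g.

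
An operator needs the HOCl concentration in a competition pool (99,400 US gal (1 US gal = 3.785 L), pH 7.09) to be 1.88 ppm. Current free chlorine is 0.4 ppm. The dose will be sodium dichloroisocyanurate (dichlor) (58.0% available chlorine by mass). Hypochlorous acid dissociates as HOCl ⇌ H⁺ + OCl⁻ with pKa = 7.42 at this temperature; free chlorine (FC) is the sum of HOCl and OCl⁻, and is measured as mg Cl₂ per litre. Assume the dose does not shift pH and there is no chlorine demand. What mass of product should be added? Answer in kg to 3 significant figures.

1.53 kg

Volume: 99,400 US gal × 3.785 L/gal = 376,229 L.
[OCl⁻]/[HOCl] = 10^(pH − pKa) = 10^(7.09 − 7.42) = 0.4677; fraction as HOCl = 1/(1 + 0.4677) = 0.6813.
Free chlorine required for 1.88 ppm HOCl: 1.88 / 0.6813 = 2.759 ppm.
FC to add: 2.759 − 0.4 = 2.359 mg/L as Cl₂.
Cl₂ equivalent: 2.359 mg/L × 376,229 L = 887.7 g.
Product at 58.0% available Cl: 887.7 / 0.58 = 1530 g.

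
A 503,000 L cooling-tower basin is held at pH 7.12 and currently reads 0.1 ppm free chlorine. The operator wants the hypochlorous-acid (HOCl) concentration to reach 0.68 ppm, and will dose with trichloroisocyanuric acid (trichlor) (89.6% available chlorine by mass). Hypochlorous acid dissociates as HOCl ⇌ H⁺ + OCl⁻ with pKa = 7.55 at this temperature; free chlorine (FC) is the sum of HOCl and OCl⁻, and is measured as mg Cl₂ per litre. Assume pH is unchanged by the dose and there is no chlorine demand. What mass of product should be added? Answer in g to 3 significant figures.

[OCl⁻]/[HOCl] = 10^(pH − pKa) = 10^(7.12 − 7.55) = 0.3715; fraction as HOCl = 1/(1 + 0.3715) = 0.7291.
Free chlorine required for 0.68 ppm HOCl: 0.68 / 0.7291 = 0.9326 ppm.
FC to add: 0.9326 − 0.1 = 0.8326 mg/L as Cl₂.
Cl₂ equivalent: 0.8326 mg/L × 503,000 L = 418.8 g.
Product at 89.6% available Cl: 418.8 / 0.896 = 467.4 g.

467 g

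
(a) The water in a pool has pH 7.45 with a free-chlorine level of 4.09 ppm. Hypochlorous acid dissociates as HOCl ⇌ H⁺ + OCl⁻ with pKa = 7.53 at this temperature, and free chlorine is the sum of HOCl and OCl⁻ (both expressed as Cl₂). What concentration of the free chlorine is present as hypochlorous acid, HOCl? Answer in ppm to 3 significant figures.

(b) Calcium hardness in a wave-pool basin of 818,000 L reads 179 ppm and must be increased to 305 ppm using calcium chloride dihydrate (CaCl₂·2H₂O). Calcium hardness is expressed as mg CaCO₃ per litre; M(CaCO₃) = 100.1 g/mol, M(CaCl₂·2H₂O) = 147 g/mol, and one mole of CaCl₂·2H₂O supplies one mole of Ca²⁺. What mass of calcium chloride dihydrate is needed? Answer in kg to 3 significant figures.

(a) 2.23 ppm; (b) 151 kg

(a) [OCl⁻]/[HOCl] = 10^(pH − pKa) = 10^(7.45 − 7.53) = 10^-0.08 = 0.8318.
(a) Fraction as HOCl = 1 / (1 + 0.8318) = 0.5459.
(a) HOCl = 0.5459 × 4.09 ppm = 2.233 ppm.

(b) Hardness to add: (305 − 179) = 126 mg/L as CaCO₃ × 818,000 L = 103,100 g as CaCO₃.
(b) Moles of Ca²⁺ (1 mol Ca²⁺ ≡ 1 mol CaCO₃): 103,100 / 100.1 g/mol = 1030 mol.
(b) Mass of CaCl₂·2H₂O: 1030 × 147 = 151,400 g.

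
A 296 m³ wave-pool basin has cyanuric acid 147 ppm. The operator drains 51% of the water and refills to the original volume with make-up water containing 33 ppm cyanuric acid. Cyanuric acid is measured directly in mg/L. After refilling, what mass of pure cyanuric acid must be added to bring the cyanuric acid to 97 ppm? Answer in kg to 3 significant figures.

2.41 kg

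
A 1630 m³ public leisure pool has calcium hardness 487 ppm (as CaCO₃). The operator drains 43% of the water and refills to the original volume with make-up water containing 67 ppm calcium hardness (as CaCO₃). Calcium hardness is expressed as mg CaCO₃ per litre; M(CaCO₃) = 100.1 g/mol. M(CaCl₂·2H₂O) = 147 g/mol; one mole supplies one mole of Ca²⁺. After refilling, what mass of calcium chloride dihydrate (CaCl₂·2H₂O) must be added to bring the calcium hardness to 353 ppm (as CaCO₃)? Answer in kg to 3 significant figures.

Volume: 1630 m³ = 1,630,000 L.
After draining 43% and refilling: 487 × 0.57 + 67 × 0.43 = 306.4 ppm.
Deficit to target: 353 − 306.4 = 46.6 mg/L.
As CaCO₃: 46.6 mg/L × 1,630,000 L = 75,960 g; ÷ 100.1 = 758.8 mol Ca²⁺.
Mass: 758.8 × 147 = 111,500 g.

112 kg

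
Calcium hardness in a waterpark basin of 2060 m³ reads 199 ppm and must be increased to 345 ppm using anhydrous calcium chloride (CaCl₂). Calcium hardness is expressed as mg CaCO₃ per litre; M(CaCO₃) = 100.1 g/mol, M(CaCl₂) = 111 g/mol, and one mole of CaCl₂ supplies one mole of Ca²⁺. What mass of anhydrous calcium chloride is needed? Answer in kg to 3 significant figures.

334 kg

Volume: 2060 m³ = 2,060,000 L.
Hardness to add: (345 − 199) = 146 mg/L as CaCO₃ × 2,060,000 L = 300,800 g as CaCO₃.
Moles of Ca²⁺ (1 mol Ca²⁺ ≡ 1 mol CaCO₃): 300,800 / 100.1 g/mol = 3005 mol.
Mass of CaCl₂: 3005 × 111 = 333,500 g.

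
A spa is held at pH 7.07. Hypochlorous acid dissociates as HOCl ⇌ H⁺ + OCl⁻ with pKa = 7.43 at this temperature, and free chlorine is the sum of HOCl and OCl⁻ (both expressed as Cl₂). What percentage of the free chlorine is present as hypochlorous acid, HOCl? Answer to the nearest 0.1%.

69.6%

[OCl⁻]/[HOCl] = 10^(pH − pKa) = 10^(7.07 − 7.43) = 10^-0.36 = 0.4365.
Fraction as HOCl = 1 / (1 + 0.4365) = 0.6961.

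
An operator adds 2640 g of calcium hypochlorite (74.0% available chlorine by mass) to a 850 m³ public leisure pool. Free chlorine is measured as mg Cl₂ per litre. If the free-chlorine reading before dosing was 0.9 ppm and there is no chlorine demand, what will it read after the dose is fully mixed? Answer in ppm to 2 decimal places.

Volume: 850 m³ = 850,000 L.
Available chlorine delivered: 2640 g × 0.74 = 1954 g as Cl₂.
Concentration rise: 1954 g / 850,000 L = 2.298 mg/L = 2.30 ppm.
Final FC: 0.9 + 2.30 = 3.20 ppm.

3.20 ppm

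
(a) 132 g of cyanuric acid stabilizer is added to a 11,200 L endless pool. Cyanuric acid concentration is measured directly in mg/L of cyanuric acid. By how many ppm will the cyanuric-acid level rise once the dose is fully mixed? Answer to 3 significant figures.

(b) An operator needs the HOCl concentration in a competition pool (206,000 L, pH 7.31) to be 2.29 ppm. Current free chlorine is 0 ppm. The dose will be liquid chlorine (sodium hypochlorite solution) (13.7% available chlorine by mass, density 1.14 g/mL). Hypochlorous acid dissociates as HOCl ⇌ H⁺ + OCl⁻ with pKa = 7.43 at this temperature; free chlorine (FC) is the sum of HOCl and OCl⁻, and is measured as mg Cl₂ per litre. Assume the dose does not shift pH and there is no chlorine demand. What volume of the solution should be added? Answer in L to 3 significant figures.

(a) 11.8 ppm; (b) 5.31 L

(a) Rise: 132 g / 11,200 L × 1000 = 11.79 mg/L.

(b) [OCl⁻]/[HOCl] = 10^(pH − pKa) = 10^(7.31 − 7.43) = 0.7586; fraction as HOCl = 1/(1 + 0.7586) = 0.5686.
(b) Free chlorine required for 2.29 ppm HOCl: 2.29 / 0.5686 = 4.027 ppm.
(b) FC to add: 4.027 − 0 = 4.027 mg/L as Cl₂.
(b) Cl₂ equivalent: 4.027 mg/L × 206,000 L = 829.6 g.
(b) Product at 13.7% available Cl: 829.6 / 0.137 = 6055 g.
(b) Volume: 6055 g ÷ 1.14 g/mL = 5312 mL.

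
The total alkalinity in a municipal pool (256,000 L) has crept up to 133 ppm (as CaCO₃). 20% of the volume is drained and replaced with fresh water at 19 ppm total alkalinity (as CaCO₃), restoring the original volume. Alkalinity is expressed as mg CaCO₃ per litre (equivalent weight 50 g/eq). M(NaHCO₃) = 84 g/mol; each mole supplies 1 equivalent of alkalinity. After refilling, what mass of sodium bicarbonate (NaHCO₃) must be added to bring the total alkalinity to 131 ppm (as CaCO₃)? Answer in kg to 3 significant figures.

8.95 kg

After draining 20% and refilling: 133 × 0.80 + 19 × 0.20 = 110.2 ppm.
Deficit to target: 131 − 110.2 = 20.8 mg/L.
As CaCO₃: 20.8 mg/L × 256,000 L = 5325 g; ÷ 50 g/eq ÷ 1 = 106.5 mol NaHCO₃.
Mass: 106.5 × 84 = 8946 g.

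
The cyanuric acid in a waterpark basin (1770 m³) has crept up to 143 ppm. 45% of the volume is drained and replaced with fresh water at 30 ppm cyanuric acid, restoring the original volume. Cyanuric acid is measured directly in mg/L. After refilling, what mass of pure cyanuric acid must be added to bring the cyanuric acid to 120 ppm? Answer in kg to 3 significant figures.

Volume: 1770 m³ = 1,770,000 L.
After draining 45% and refilling: 143 × 0.55 + 30 × 0.45 = 92.15 ppm.
Deficit to target: 120 − 92.15 = 27.85 mg/L.
Mass: 27.85 mg/L × 1,770,000 L = 49,290 g cyanuric acid.

49.3 kg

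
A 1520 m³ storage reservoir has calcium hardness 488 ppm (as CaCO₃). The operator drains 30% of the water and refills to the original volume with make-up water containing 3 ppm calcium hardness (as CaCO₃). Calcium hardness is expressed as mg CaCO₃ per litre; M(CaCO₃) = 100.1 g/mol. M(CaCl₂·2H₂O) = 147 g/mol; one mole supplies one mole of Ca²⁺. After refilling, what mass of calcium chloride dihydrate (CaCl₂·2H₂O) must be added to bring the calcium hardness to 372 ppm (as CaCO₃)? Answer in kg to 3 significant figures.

65.8 kg

Volume: 1520 m³ = 1,520,000 L.
After draining 30% and refilling: 488 × 0.70 + 3 × 0.30 = 342.5 ppm.
Deficit to target: 372 − 342.5 = 29.5 mg/L.
As CaCO₃: 29.5 mg/L × 1,520,000 L = 44,840 g; ÷ 100.1 = 448 mol Ca²⁺.
Mass: 448 × 147 = 65,850 g.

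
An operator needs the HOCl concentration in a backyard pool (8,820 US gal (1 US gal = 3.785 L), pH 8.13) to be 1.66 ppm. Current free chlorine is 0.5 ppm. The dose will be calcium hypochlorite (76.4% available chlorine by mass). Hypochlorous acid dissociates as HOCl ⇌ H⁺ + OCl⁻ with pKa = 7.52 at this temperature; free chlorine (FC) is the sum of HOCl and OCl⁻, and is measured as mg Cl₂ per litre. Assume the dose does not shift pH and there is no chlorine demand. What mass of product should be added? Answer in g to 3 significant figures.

346 g

Volume: 8,820 US gal × 3.785 L/gal = 33,384 L.
[OCl⁻]/[HOCl] = 10^(pH − pKa) = 10^(8.13 − 7.52) = 4.074; fraction as HOCl = 1/(1 + 4.074) = 0.1971.
Free chlorine required for 1.66 ppm HOCl: 1.66 / 0.1971 = 8.423 ppm.
FC to add: 8.423 − 0.5 = 7.923 mg/L as Cl₂.
Cl₂ equivalent: 7.923 mg/L × 33,384 L = 264.5 g.
Product at 76.4% available Cl: 264.5 / 0.764 = 346.2 g.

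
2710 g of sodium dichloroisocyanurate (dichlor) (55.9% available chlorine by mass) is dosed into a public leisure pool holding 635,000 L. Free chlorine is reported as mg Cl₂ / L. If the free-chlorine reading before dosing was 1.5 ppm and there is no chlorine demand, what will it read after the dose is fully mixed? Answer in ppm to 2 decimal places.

3.89 ppm

Available chlorine delivered: 2710 g × 0.559 = 1515 g as Cl₂.
Concentration rise: 1515 g / 635,000 L = 2.386 mg/L = 2.39 ppm.
Final FC: 1.5 + 2.39 = 3.89 ppm.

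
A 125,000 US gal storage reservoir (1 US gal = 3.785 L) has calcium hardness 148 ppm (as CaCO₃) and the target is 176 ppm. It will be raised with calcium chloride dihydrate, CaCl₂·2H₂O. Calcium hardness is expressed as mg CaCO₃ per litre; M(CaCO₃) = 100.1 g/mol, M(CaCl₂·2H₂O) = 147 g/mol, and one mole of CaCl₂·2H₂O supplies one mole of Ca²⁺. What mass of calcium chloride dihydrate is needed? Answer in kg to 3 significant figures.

Volume: 125,000 US gal × 3.785 L/gal = 473,125 L.
Hardness to add: (176 − 148) = 28 mg/L as CaCO₃ × 473,125 L = 13,250 g as CaCO₃.
Moles of Ca²⁺ (1 mol Ca²⁺ ≡ 1 mol CaCO₃): 13,250 / 100.1 g/mol = 132.3 mol.
Mass of CaCl₂·2H₂O: 132.3 × 147 = 19,450 g.

19.5 kg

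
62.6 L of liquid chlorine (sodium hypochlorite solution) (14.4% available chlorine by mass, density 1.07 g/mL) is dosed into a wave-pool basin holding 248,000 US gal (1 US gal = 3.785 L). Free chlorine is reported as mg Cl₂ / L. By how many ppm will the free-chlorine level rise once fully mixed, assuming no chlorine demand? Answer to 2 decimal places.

Volume: 248,000 US gal × 3.785 L/gal = 938,680 L.
Mass of solution: 62.6 L × 1000 mL/L × 1.07 g/mL = 66,980 g.
Available chlorine delivered: 66,980 g × 0.144 = 9645 g as Cl₂.
Concentration rise: 9645 g / 938,680 L = 10.28 mg/L = 10.28 ppm.

10.28 ppm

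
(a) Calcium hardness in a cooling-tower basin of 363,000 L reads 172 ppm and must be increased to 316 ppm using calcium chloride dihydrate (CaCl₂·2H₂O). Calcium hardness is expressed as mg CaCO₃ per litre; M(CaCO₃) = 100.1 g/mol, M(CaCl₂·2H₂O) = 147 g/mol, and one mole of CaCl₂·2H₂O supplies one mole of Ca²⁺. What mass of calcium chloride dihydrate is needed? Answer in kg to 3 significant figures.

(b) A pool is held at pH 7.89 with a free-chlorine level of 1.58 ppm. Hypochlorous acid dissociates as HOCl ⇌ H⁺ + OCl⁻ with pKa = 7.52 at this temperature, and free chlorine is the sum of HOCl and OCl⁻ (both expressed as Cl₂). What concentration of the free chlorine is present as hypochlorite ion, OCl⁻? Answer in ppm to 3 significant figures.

(a) Hardness to add: (316 − 172) = 144 mg/L as CaCO₃ × 363,000 L = 52,270 g as CaCO₃.
(a) Moles of Ca²⁺ (1 mol Ca²⁺ ≡ 1 mol CaCO₃): 52,270 / 100.1 g/mol = 522.2 mol.
(a) Mass of CaCl₂·2H₂O: 522.2 × 147 = 76,760 g.

(b) [OCl⁻]/[HOCl] = 10^(pH − pKa) = 10^(7.89 − 7.52) = 10^0.37 = 2.344.
(b) Fraction as HOCl = 1 / (1 + 2.344) = 0.299.
(b) OCl⁻ = (1 − 0.299) × 1.58 ppm = 1.108 ppm.

(a) 76.8 kg; (b) 1.11 ppm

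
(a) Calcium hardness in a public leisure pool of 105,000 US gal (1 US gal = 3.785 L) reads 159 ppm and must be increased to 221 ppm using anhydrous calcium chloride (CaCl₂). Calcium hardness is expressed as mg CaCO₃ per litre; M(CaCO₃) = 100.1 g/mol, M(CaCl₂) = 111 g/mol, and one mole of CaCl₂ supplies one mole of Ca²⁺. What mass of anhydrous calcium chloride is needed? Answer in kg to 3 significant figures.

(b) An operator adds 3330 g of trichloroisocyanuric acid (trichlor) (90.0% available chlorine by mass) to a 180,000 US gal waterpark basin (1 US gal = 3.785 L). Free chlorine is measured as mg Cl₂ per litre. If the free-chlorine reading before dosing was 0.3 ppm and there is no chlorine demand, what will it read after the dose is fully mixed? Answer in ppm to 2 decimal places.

(a) 27.3 kg; (b) 4.70 ppm

(a) Volume: 105,000 US gal × 3.785 L/gal = 397,425 L.
(a) Hardness to add: (221 − 159) = 62 mg/L as CaCO₃ × 397,425 L = 24,640 g as CaCO₃.
(a) Moles of Ca²⁺ (1 mol Ca²⁺ ≡ 1 mol CaCO₃): 24,640 / 100.1 g/mol = 246.2 mol.
(a) Mass of CaCl₂: 246.2 × 111 = 27,320 g.

(b) Volume: 180,000 US gal × 3.785 L/gal = 681,300 L.
(b) Available chlorine delivered: 3330 g × 0.9 = 2997 g as Cl₂.
(b) Concentration rise: 2997 g / 681,300 L = 4.399 mg/L = 4.40 ppm.
(b) Final FC: 0.3 + 4.40 = 4.70 ppm.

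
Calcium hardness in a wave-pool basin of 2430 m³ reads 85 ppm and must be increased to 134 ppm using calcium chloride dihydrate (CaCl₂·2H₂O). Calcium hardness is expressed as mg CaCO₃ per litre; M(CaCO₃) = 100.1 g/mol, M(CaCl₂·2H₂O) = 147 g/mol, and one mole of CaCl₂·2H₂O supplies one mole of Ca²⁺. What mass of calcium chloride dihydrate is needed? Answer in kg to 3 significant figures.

Volume: 2430 m³ = 2,430,000 L.
Hardness to add: (134 − 85) = 49 mg/L as CaCO₃ × 2,430,000 L = 119,100 g as CaCO₃.
Moles of Ca²⁺ (1 mol Ca²⁺ ≡ 1 mol CaCO₃): 119,100 / 100.1 g/mol = 1190 mol.
Mass of CaCl₂·2H₂O: 1190 × 147 = 174,900 g.

175 kg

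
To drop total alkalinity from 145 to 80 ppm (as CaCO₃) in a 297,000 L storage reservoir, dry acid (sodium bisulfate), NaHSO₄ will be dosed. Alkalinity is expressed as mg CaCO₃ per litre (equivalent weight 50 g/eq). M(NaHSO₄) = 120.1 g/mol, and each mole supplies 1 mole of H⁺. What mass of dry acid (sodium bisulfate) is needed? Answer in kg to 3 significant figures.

46.4 kg

Alkalinity to neutralize: (145 − 80) = 65 mg/L as CaCO₃ × 297,000 L = 19,300 g as CaCO₃.
Equivalents of H⁺ required: 19,300 ÷ 50 g/eq = 386.1 eq = 386.1 mol NaHSO₄.
Mass of NaHSO₄: 386.1 × 120.1 = 46,370 g.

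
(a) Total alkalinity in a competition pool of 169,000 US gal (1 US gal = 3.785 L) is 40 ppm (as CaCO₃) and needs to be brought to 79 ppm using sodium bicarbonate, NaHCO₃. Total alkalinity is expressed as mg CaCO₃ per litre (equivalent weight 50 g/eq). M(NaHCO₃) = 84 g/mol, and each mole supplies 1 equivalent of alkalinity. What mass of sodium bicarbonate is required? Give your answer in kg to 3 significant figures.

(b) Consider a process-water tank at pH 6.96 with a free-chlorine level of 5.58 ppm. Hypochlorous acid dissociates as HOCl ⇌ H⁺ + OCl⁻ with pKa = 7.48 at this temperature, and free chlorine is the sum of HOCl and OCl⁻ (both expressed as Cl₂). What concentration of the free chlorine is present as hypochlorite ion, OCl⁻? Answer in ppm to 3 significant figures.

(a) Volume: 169,000 US gal × 3.785 L/gal = 639,665 L.
(a) Alkalinity to add: (79 − 40) = 39 mg/L as CaCO₃ × 639,665 L = 24,950 g as CaCO₃.
(a) Equivalents: 24,950 g ÷ 50 g/eq = 498.9 eq.
(a) NaHCO₃ supplies 1 eq per mole → 498.9 mol.
(a) Mass: 498.9 mol × 84 g/mol = 41,910 g.

(b) [OCl⁻]/[HOCl] = 10^(pH − pKa) = 10^(6.96 − 7.48) = 10^-0.52 = 0.302.
(b) Fraction as HOCl = 1 / (1 + 0.302) = 0.7681.
(b) OCl⁻ = (1 − 0.7681) × 5.58 ppm = 1.294 ppm.

(a) 41.9 kg; (b) 1.29 ppm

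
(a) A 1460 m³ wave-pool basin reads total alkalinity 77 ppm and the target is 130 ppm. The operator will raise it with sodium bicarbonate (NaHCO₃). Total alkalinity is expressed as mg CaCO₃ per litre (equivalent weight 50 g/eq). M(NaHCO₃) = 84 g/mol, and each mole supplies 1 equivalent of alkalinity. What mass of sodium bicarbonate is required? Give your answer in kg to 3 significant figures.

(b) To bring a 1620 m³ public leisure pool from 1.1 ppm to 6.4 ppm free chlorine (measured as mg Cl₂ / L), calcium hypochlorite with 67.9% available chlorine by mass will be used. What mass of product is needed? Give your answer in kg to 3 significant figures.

(a) Volume: 1460 m³ = 1,460,000 L.
(a) Alkalinity to add: (130 − 77) = 53 mg/L as CaCO₃ × 1,460,000 L = 77,380 g as CaCO₃.
(a) Equivalents: 77,380 g ÷ 50 g/eq = 1548 eq.
(a) NaHCO₃ supplies 1 eq per mole → 1548 mol.
(a) Mass: 1548 mol × 84 g/mol = 130,000 g.

(b) Volume: 1620 m³ = 1,620,000 L.
(b) Chlorine deficit: 6.4 − 1.1 = 5.3 ppm = 5.3 mg/L as Cl₂.
(b) Cl₂ equivalent needed: 5.3 mg/L × 1,620,000 L = 8,586,000 mg = 8586 g.
(b) Product at 67.9% available chlorine: 8586 / 0.679 = 12,650 g.

(a) 130 kg; (b) 12.6 kg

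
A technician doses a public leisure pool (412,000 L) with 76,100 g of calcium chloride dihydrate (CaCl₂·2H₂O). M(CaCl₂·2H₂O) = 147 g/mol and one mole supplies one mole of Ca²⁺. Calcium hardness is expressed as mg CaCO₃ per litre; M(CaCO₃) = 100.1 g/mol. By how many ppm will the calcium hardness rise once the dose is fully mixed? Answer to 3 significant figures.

Moles of Ca²⁺: 76,100 g ÷ 147 g/mol = 517.7 mol.
As CaCO₃: 517.7 mol × 100.1 g/mol = 51,820 g.
Rise: 51,820 g / 412,000 L × 1000 = 125.8 mg/L.

126 ppm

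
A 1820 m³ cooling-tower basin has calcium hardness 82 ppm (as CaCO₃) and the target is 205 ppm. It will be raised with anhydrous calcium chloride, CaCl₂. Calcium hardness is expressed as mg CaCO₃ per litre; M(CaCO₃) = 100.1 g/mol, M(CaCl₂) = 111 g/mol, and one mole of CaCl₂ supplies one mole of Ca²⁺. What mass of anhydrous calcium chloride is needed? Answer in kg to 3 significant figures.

Volume: 1820 m³ = 1,820,000 L.
Hardness to add: (205 − 82) = 123 mg/L as CaCO₃ × 1,820,000 L = 223,900 g as CaCO₃.
Moles of Ca²⁺ (1 mol Ca²⁺ ≡ 1 mol CaCO₃): 223,900 / 100.1 g/mol = 2236 mol.
Mass of CaCl₂: 2236 × 111 = 248,200 g.

248 kg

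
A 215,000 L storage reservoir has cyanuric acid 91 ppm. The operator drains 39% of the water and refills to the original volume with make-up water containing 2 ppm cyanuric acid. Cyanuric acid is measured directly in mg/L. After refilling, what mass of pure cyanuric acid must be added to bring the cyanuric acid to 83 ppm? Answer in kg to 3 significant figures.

5.74 kg

After draining 39% and refilling: 91 × 0.61 + 2 × 0.39 = 56.29 ppm.
Deficit to target: 83 − 56.29 = 26.71 mg/L.
Mass: 26.71 mg/L × 215,000 L = 5743 g cyanuric acid.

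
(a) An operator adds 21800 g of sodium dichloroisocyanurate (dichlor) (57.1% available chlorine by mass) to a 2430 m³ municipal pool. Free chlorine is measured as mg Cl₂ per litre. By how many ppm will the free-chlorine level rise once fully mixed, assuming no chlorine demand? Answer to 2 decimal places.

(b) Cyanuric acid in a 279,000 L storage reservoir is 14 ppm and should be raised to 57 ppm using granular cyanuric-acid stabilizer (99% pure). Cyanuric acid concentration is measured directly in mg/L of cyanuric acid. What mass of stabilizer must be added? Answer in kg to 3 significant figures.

(a) 5.12 ppm; (b) 12.1 kg

(a) Volume: 2430 m³ = 2,430,000 L.
(a) Available chlorine delivered: 21,800 g × 0.571 = 12,450 g as Cl₂.
(a) Concentration rise: 12,450 g / 2,430,000 L = 5.123 mg/L = 5.12 ppm.

(b) CYA to add: (57 − 14) = 43 mg/L × 279,000 L = 12,000 g cyanuric acid.
(b) At 99% purity: 12,000 / 0.99 = 12,120 g product.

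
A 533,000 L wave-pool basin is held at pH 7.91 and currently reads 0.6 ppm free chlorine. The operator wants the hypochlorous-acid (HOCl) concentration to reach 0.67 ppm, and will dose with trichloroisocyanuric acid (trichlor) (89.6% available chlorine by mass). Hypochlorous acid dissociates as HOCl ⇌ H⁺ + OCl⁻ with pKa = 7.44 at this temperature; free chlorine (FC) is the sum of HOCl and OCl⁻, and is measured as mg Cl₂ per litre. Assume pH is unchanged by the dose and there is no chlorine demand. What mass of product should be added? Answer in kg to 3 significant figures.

[OCl⁻]/[HOCl] = 10^(pH − pKa) = 10^(7.91 − 7.44) = 2.951; fraction as HOCl = 1/(1 + 2.951) = 0.2531.
Free chlorine required for 0.67 ppm HOCl: 0.67 / 0.2531 = 2.647 ppm.
FC to add: 2.647 − 0.6 = 2.047 mg/L as Cl₂.
Cl₂ equivalent: 2.047 mg/L × 533,000 L = 1091 g.
Product at 89.6% available Cl: 1091 / 0.896 = 1218 g.

1.22 kg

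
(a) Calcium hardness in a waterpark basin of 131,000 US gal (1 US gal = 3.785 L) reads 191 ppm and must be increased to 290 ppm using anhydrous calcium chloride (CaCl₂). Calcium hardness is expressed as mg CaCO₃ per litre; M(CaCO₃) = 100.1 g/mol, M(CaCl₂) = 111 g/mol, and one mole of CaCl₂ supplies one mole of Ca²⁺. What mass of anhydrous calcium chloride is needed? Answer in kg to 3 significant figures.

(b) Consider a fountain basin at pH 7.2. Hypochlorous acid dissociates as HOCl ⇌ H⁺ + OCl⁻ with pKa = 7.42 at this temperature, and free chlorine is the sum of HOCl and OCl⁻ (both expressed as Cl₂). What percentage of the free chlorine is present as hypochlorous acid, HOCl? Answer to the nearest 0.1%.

(a) 54.4 kg; (b) 62.4%

(a) Volume: 131,000 US gal × 3.785 L/gal = 495,835 L.
(a) Hardness to add: (290 − 191) = 99 mg/L as CaCO₃ × 495,835 L = 49,090 g as CaCO₃.
(a) Moles of Ca²⁺ (1 mol Ca²⁺ ≡ 1 mol CaCO₃): 49,090 / 100.1 g/mol = 490.4 mol.
(a) Mass of CaCl₂: 490.4 × 111 = 54,430 g.

(b) [OCl⁻]/[HOCl] = 10^(pH − pKa) = 10^(7.2 − 7.42) = 10^-0.22 = 0.6026.
(b) Fraction as HOCl = 1 / (1 + 0.6026) = 0.624.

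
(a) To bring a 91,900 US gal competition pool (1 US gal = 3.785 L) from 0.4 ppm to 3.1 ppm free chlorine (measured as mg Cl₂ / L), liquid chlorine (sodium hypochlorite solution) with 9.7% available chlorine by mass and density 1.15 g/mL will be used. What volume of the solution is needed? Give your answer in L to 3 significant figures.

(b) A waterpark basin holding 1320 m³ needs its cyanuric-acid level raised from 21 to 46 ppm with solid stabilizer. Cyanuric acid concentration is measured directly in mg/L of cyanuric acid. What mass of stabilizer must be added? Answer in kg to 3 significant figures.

(a) 8.42 L; (b) 33.0 kg

(a) Volume: 91,900 US gal × 3.785 L/gal = 347,842 L.
(a) Chlorine deficit: 3.1 − 0.4 = 2.7 ppm = 2.7 mg/L as Cl₂.
(a) Cl₂ equivalent needed: 2.7 mg/L × 347,842 L = 939,200 mg = 939.2 g.
(a) Product at 9.7% available chlorine: 939.2 / 0.097 = 9682 g.
(a) Volume at density 1.15 g/mL: 9682 g ÷ 1.15 g/mL = 8419 mL.

(b) Volume: 1320 m³ = 1,320,000 L.
(b) CYA to add: (46 − 21) = 25 mg/L × 1,320,000 L = 33,000 g cyanuric acid.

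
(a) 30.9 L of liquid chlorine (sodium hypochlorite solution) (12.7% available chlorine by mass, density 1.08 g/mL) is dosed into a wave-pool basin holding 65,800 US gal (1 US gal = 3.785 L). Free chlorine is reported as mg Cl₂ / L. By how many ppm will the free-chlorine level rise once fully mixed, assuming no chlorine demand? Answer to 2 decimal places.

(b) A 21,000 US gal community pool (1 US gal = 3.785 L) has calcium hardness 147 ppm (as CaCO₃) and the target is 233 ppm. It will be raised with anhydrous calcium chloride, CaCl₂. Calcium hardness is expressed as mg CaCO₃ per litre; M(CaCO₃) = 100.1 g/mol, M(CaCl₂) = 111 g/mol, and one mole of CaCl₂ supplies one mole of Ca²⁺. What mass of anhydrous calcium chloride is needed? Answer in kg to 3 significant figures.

(a) Volume: 65,800 US gal × 3.785 L/gal = 249,053 L.
(a) Mass of solution: 30.9 L × 1000 mL/L × 1.08 g/mL = 33,370 g.
(a) Available chlorine delivered: 33,370 g × 0.127 = 4238 g as Cl₂.
(a) Concentration rise: 4238 g / 249,053 L = 17.02 mg/L = 17.02 ppm.

(b) Volume: 21,000 US gal × 3.785 L/gal = 79,485 L.
(b) Hardness to add: (233 − 147) = 86 mg/L as CaCO₃ × 79,485 L = 6836 g as CaCO₃.
(b) Moles of Ca²⁺ (1 mol Ca²⁺ ≡ 1 mol CaCO₃): 6836 / 100.1 g/mol = 68.29 mol.
(b) Mass of CaCl₂: 68.29 × 111 = 7580 g.

(a) 17.02 ppm; (b) 7.58 kg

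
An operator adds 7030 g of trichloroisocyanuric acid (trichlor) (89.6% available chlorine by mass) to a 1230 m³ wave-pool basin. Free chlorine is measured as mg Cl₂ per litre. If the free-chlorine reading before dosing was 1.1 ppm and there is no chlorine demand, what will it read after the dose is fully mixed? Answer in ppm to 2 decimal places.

Volume: 1230 m³ = 1,230,000 L.
Available chlorine delivered: 7030 g × 0.896 = 6299 g as Cl₂.
Concentration rise: 6299 g / 1,230,000 L = 5.121 mg/L = 5.12 ppm.
Final FC: 1.1 + 5.12 = 6.22 ppm.

6.22 ppm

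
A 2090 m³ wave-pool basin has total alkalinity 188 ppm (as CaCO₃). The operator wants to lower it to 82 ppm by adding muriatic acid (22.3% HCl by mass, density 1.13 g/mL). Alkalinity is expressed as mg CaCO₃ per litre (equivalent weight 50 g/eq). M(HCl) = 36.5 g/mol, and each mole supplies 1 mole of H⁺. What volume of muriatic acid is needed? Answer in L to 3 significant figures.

642 L

Volume: 2090 m³ = 2,090,000 L.
Alkalinity to neutralize: (188 − 82) = 106 mg/L as CaCO₃ × 2,090,000 L = 221,500 g as CaCO₃.
Equivalents of H⁺ required: 221,500 ÷ 50 g/eq = 4431 eq = 4431 mol HCl.
Mass of HCl: 4431 × 36.5 = 161,700 g.
Mass of 22.3% solution: 161,700 / 0.223 = 725,200 g.
Volume: 725,200 g ÷ 1.13 g/mL = 641,800 mL.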